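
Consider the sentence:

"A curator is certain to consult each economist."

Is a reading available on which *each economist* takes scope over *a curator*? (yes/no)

Raising constructions are monoclausal for scope purposes; *each economist* is not separated from *a curator* by any island.
Since no island is crossed, the inverse ordering is licensed alongside surface scope.

Yes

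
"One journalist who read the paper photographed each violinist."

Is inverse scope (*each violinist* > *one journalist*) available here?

The relative clause *who read the paper* modifies *one journalist*, but *each violinist* is not inside that relative clause — it is an argument of the matrix verb.
Nothing blocks QR of the lower DP to a position above the higher one, so inverse scope is available.

Yes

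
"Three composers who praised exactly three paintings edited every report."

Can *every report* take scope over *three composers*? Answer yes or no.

*every report* sits in the matrix clause, not in the relative clause on *three composers*.
No island intervenes, so both surface and inverse scope are derivable.

Yes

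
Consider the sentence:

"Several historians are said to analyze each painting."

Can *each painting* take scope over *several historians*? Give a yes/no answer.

Yes

Raising constructions are monoclausal for scope purposes; *each painting* is not separated from *several historians* by any island.
Ordinary QR to a clause-peripheral position gives the wide-scope LF for the lower DP.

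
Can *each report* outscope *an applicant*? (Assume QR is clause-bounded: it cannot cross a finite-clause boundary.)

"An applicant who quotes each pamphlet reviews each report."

Yes

The relative clause *who quotes each pamphlet* modifies *an applicant*, but *each report* is not inside that relative clause — it is an argument of the matrix verb.
QR within a single clause is free, so the lower quantifier may take scope over the higher one.
The sentence is scopally ambiguous between *an applicant* > *each report* and *each report* > *an applicant*.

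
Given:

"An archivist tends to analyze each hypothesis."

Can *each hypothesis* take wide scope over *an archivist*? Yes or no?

Yes

*each hypothesis* is inside a raising infinitive, which is transparent to QR (no CP barrier), so it behaves as a matrix argument.
Clause-internal QR can adjoin the lower DP above the subject, yielding the inverse reading.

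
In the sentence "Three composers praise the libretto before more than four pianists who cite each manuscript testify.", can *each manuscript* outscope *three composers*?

No

Structurally, *each manuscript* is inside the relative clause *who cite each manuscript*, which is itself inside the adjunct *before more than four pianists who cite each manuscript testify*.
Nested islands: the RC island is itself inside an adjunct island, so wide scope is doubly excluded.
*each manuscript* is confined to the island and cannot take scope over *three composers*.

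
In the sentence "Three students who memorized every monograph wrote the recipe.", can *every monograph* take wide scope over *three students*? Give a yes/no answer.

Structurally, *every monograph* is inside the relative clause *who memorized every monograph*.
QR out of a relative clause is ruled out by the relative-clause island constraint.
There is no licit LF on which *every monograph* c-commands *three students*.

No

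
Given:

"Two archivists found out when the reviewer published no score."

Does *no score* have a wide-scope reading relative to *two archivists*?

No

The DP *no score* is contained in the embedded question *when the reviewer published no score*.
An indirect question is a wh-island; the filled [Spec,CP] blocks QR across the CP edge.
So *no score* cannot raise high enough to outscope *two archivists*; only the surface ordering *two archivists* > *no score* is available.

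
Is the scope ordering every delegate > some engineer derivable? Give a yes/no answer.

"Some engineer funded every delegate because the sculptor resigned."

Yes

The adjunct clause does not contain *every delegate*, which is the matrix object.
Nothing blocks QR of the lower DP to a position above the higher one, so inverse scope is available.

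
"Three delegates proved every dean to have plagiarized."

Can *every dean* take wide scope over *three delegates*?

This is an ECM construction: *every dean* is the infinitival subject, Case-marked by the matrix verb, and the infinitive is transparent for QR.
QR within a single clause is free, so the lower quantifier may take scope over the higher one.

Yes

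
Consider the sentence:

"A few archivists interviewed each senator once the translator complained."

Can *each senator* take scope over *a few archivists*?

Neither queried DP is inside the adjunct, so the adjunct-island constraint does not apply.
Nothing blocks QR of the lower DP to a position above the higher one, so inverse scope is available.
So *each senator* > *a few archivists* is among the available readings.

Yes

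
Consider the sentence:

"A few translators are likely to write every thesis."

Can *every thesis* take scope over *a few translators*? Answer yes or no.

Yes

Infinitival complements of raising predicates do not block QR; *every thesis* and *a few translators* are effectively clausemates.
Nothing blocks QR of the lower DP to a position above the higher one, so inverse scope is available.
The sentence is scopally ambiguous between *a few translators* > *every thesis* and *every thesis* > *a few translators*.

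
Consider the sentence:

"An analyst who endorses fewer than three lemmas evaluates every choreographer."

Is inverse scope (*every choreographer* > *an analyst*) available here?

Yes

*every choreographer* is a matrix argument; only *an analyst* is modified by the relative clause *who endorses fewer than three lemmas*, so the RC island is irrelevant to the target quantifier.
With no island boundary between them, the object can take inverse scope over the subject via ordinary QR within the clause.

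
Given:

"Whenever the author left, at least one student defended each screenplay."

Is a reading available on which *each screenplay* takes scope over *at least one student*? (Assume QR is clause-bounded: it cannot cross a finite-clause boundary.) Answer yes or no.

Yes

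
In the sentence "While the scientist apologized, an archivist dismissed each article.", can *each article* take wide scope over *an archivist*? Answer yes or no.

Yes

*each article* is a matrix argument; the adjunct is an island but the target quantifier is outside it.
Nothing blocks QR of the lower DP to a position above the higher one, so inverse scope is available.
So *each article* > *an archivist* is among the available readings.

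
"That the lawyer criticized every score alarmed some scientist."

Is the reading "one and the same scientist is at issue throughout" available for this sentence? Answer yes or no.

Yes

That reading corresponds to *some scientist* > *every score*.
Nothing needs to raise out of an island for *some scientist* > *every score*: *some scientist* takes scope from its matrix position over the clause containing *every score*.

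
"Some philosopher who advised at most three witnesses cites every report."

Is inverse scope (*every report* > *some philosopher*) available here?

*every report* is a matrix argument; only *some philosopher* is modified by the relative clause *who advised at most three witnesses*, so the RC island is irrelevant to the target quantifier.
Clause-internal QR can adjoin the lower DP above the subject, yielding the inverse reading.

Yes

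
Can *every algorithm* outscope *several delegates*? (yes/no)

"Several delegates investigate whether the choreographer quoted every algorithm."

No

The DP *every algorithm* is contained in the embedded question *whether the choreographer quoted every algorithm*.
The wh-island constraint blocks QR out of an embedded interrogative.
*every algorithm* > *several delegates* would require crossing that boundary, which is illicit.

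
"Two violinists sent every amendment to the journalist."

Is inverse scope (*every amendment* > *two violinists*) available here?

*every amendment* and *two violinists* are in the same minimal clause.
QR within a single clause is free, so the lower quantifier may take scope over the higher one.
Both orderings are possible: *two violinists* > *every amendment* and *every amendment* > *two violinists*.

Yes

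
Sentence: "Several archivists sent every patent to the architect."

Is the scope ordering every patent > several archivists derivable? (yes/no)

Yes

Both DPs are arguments of the same predicate; there is no clause or island boundary between them.
Ordinary QR to a clause-peripheral position gives the wide-scope LF for the lower DP.
So *every patent* > *several archivists* is among the available readings.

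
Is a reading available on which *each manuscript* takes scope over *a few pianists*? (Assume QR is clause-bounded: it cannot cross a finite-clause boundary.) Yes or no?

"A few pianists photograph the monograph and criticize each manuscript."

No

The target quantifier *each manuscript* is part of one conjunct of the coordinate structure (*criticize each manuscript*).
Coordinate structures are islands for non-across-the-board movement, QR included.
The inverse ordering *each manuscript* > *a few pianists* is therefore underivable.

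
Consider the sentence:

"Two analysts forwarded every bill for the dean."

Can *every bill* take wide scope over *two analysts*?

*two analysts* and *every bill* are co-arguments of the matrix verb, with nothing but a clause-internal boundary between them.
Ordinary QR to a clause-peripheral position gives the wide-scope LF for the lower DP.

Yes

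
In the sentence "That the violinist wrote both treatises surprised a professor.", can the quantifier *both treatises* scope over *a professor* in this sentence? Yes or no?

*both treatises* occurs within the sentential subject *that the violinist wrote both treatises*.
The Sentential Subject Constraint rules out raising the quantifier out of the that-clause subject.
The ordering *both treatises* > *a professor* is therefore underivable.

No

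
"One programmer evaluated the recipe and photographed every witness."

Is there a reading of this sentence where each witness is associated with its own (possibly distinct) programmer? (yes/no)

The paraphrase describes the scope ordering *every witness* > *one programmer*.
*every witness* is embedded in one conjunct of the coordinate structure (*photographed every witness*).
Asymmetric QR out of one conjunct violates the Coordinate Structure Constraint.
The inverse ordering *every witness* > *one programmer* is therefore underivable.
(Only the surface reading survives: one fixed programmer with respect to all the relevant witnesses.)

No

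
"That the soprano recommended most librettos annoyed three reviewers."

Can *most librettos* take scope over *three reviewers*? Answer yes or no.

No

Structurally, *most librettos* is inside the sentential subject *that the soprano recommended most librettos*.
Sentential subjects are islands: a quantifier inside the subject clause cannot raise over the matrix predicate.
There is no licit LF on which *most librettos* c-commands *three reviewers*.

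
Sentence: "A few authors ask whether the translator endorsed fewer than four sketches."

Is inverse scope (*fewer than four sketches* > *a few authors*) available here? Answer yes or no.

The target quantifier *fewer than four sketches* is part of the embedded question *whether the translator endorsed fewer than four sketches*.
Embedded wh-clauses are opaque for QR, so the quantifier stays inside the question.
So *fewer than four sketches* cannot raise high enough to outscope *a few authors*; only the surface ordering *a few authors* > *fewer than four sketches* is available.

No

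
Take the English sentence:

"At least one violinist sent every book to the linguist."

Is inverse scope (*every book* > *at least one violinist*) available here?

Yes

*every book* is the matrix object and *at least one violinist* the matrix subject; the two are clausemates.
With no island boundary between them, the object can take inverse scope over the subject via ordinary QR within the clause.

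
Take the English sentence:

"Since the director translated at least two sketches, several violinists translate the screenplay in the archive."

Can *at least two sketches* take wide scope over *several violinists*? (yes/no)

No

Structurally, *at least two sketches* is inside the adjunct clause *since the director translated at least two sketches*.
Adjunct clauses are scope islands: a quantifier inside an adjunct cannot raise into the matrix clause.
So *at least two sketches* cannot raise to a position above *several violinists*.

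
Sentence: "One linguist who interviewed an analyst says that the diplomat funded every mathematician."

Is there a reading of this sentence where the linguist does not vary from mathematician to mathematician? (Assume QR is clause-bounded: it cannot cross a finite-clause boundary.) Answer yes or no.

The paraphrase describes the scope ordering *one linguist* > *every mathematician*.
That is the surface-scope ordering, which is always one of the available readings — island constraints only ever restrict inverse scope.

Yes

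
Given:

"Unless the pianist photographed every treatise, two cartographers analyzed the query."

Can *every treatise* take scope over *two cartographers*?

No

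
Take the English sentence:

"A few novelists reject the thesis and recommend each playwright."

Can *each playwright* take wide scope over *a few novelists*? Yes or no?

Structurally, *each playwright* is inside one conjunct of the coordinate structure (*recommend each playwright*).
QR out of a conjunct would have to apply non-ATB, which the CSC forbids.
So the wide-scope reading for *each playwright* is blocked.

No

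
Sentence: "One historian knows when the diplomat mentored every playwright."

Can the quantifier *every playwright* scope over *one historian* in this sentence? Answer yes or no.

Structurally, *every playwright* is inside the embedded question *when the diplomat mentored every playwright*.
Embedded wh-clauses are opaque for QR, so the quantifier stays inside the question.
*every playwright* is confined to the island and cannot take scope over *one historian*.

No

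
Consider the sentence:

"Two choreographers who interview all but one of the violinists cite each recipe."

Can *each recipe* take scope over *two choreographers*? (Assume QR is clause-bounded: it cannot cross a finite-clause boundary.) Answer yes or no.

Yes

*each recipe* sits in the matrix clause, not in the relative clause on *two choreographers*.
Nothing blocks QR of the lower DP to a position above the higher one, so inverse scope is available.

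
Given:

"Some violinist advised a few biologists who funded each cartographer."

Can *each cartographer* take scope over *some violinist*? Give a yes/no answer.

*each cartographer* sits inside the relative clause *who funded each cartographer* modifying *a few biologists*.
QR out of a relative clause is ruled out by the relative-clause island constraint.
*each cartographer* is confined to the island and cannot take scope over *some violinist*.

No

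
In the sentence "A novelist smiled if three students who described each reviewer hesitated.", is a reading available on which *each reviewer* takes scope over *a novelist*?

No

The target quantifier *each reviewer* is part of the relative clause *who described each reviewer*, which is itself inside the adjunct *if three students who described each reviewer hesitated*.
Nested islands: the RC island is itself inside an adjunct island, so wide scope is doubly excluded.
There is no licit LF on which *each reviewer* c-commands *a novelist*.
(Only the surface reading survives: one fixed novelist with respect to all the relevant reviewers.)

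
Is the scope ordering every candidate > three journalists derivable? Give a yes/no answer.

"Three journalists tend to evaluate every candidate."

Yes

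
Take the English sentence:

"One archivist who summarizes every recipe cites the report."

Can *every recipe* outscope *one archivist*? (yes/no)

No

Structurally, *every recipe* is inside the relative clause *who summarizes every recipe*.
A relative clause is a scope island — quantifier raising cannot cross its boundary.
The inverse ordering *every recipe* > *one archivist* is therefore underivable.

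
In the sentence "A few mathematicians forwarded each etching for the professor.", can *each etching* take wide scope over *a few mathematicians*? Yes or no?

Yes

*each etching* and *a few mathematicians* are in the same minimal clause.
Ordinary QR to a clause-peripheral position gives the wide-scope LF for the lower DP.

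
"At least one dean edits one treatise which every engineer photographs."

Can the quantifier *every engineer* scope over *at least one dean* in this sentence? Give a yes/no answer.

The target quantifier *every engineer* is part of the relative clause *which every engineer photographs* modifying *one treatise*.
Relative clauses are scope islands: a quantifier cannot QR out of a relative clause to take scope in the matrix clause.
There is no licit LF on which *every engineer* c-commands *at least one dean*.
(Only the surface reading survives: one fixed dean with respect to all the relevant engineers.)

No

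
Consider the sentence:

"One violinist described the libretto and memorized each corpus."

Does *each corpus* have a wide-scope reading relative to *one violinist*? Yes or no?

No

The target quantifier *each corpus* is part of one conjunct of the coordinate structure (*memorized each corpus*).
Coordinate structures are islands for non-across-the-board movement, QR included.
The inverse ordering *each corpus* > *one violinist* is therefore underivable.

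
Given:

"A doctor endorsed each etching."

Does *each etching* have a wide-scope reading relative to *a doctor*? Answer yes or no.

Yes

Both DPs are arguments of the same predicate; there is no clause or island boundary between them.
Since no island is crossed, the inverse ordering is licensed alongside surface scope.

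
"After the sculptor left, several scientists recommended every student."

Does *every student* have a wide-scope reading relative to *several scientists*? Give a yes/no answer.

The adjunct clause does not contain *every student*, which is the matrix object.
No island intervenes, so both surface and inverse scope are derivable.
The sentence is scopally ambiguous between *several scientists* > *every student* and *every student* > *several scientists*.

Yes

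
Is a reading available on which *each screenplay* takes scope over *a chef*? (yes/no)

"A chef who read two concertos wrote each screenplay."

Yes

The relative clause *who read two concertos* modifies *a chef*, but *each screenplay* is not inside that relative clause — it is an argument of the matrix verb.
Ordinary QR to a clause-peripheral position gives the wide-scope LF for the lower DP.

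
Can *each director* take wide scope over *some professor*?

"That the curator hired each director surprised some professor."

Structurally, *each director* is inside the sentential subject *that the curator hired each director*.
Subjects — clausal subjects included — are islands for extraction, and QR is no exception.
*each director* > *some professor* would require crossing that boundary, which is illicit.

No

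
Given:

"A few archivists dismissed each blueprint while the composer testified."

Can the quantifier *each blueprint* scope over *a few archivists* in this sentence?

Yes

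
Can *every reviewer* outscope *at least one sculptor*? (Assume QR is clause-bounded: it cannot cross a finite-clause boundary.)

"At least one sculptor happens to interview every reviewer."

*every reviewer* is the object of the infinitival complement of a raising predicate; raising infinitives are transparent for QR, so the two DPs are in effect clausemates.
Ordinary QR to a clause-peripheral position gives the wide-scope LF for the lower DP.
The sentence is scopally ambiguous between *at least one sculptor* > *every reviewer* and *every reviewer* > *at least one sculptor*.

Yes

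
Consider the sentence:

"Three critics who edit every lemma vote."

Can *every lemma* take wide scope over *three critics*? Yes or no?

*every lemma* is embedded in the relative clause *who edit every lemma*.
Relative clauses are scope islands: a quantifier cannot QR out of a relative clause to take scope in the matrix clause.
The inverse ordering *every lemma* > *three critics* is therefore underivable.

No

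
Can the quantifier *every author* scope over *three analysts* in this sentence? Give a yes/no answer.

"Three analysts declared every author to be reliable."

*every author* is an ECM subject; ECM complements are not islands, and the embedded quantifier may take matrix scope.
No island intervenes, so both surface and inverse scope are derivable.
Both orderings are possible: *three analysts* > *every author* and *every author* > *three analysts*.

Yes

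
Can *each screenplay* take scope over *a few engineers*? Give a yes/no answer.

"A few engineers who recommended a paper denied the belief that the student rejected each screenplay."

*each screenplay* is embedded in the complex NP *the belief that the student rejected each screenplay*.
A that-clause complement to a noun is an island; QR cannot cross the NP boundary.
Hence only narrow scope for *each screenplay* (under *a few engineers*) survives.

No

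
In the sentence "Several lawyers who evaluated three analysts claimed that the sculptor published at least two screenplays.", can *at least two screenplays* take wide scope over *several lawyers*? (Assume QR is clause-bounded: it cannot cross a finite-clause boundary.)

Structurally, *at least two screenplays* is inside the finite complement clause *that the sculptor published at least two screenplays*.
QR is clause-bounded, so the finite complement is a scope island for the embedded quantifier.
Hence only narrow scope for *at least two screenplays* (under *several lawyers*) survives.

No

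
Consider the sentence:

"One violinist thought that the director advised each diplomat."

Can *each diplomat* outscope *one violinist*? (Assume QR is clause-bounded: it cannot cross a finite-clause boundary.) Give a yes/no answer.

No

The DP *each diplomat* is contained in the finite complement clause *that the director advised each diplomat*.
With QR restricted to its own tensed clause, the embedded quantifier cannot reach a matrix scope position.
So the wide-scope reading for *each diplomat* is blocked.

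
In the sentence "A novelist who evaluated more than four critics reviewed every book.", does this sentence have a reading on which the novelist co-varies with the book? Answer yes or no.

Yes

This is the *every book* > *a novelist* reading.
*every book* sits in the matrix clause, not in the relative clause on *a novelist*.
Nothing blocks QR of the lower DP to a position above the higher one, so inverse scope is available.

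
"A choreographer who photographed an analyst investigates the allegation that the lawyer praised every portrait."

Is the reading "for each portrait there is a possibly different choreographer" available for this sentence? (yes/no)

The described interpretation is the *every portrait* > *a choreographer* scoping.
*every portrait* occurs within the complex NP *the allegation that the lawyer praised every portrait*.
Since the clause is the complement of a nominal head, the CNPC blocks scope extraction.
Hence only narrow scope for *every portrait* (under *a choreographer*) survives.
(Only the surface reading survives: one fixed choreographer with respect to all the relevant portraits.)

No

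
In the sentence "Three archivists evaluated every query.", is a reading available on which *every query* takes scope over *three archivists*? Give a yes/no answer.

*three archivists* and *every query* are co-arguments of the matrix verb, with nothing but a clause-internal boundary between them.
Clause-internal QR can adjoin the lower DP above the subject, yielding the inverse reading.

Yes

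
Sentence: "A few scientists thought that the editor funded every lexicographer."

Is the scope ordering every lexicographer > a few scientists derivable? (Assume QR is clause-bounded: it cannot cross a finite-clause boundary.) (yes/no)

Structurally, *every lexicographer* is inside the finite complement clause *that the editor funded every lexicographer*.
Under clause-bounded QR, a quantifier in an embedded finite clause cannot raise into the matrix clause.
So *every lexicographer* cannot raise to a position above *a few scientists*.

No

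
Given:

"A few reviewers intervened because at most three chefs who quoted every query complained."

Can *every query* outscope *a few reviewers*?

No

*every query* sits inside the relative clause *who quoted every query*, which is itself inside the adjunct *because at most three chefs who quoted every query complained*.
Both the relative clause and the enclosing adjunct are scope islands; QR cannot cross either.
*every query* is confined to the island and cannot take scope over *a few reviewers*.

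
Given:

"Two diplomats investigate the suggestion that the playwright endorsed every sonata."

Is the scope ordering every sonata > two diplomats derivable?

No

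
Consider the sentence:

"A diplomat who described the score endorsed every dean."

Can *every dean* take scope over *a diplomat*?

*every dean* is a matrix argument; only *a diplomat* is modified by the relative clause *who described the score*, so the RC island is irrelevant to the target quantifier.
Since no island is crossed, the inverse ordering is licensed alongside surface scope.

Yes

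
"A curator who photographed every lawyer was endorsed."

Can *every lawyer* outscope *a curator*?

No

*every lawyer* occurs within the relative clause *who photographed every lawyer*.
Relative clauses are scope islands: a quantifier cannot QR out of a relative clause to take scope in the matrix clause.
Hence only narrow scope for *every lawyer* (under *a curator*) survives.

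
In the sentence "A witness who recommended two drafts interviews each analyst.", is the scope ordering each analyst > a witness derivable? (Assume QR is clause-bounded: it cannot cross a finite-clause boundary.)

Yes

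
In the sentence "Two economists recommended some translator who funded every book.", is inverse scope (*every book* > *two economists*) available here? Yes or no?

*every book* sits inside the relative clause *who funded every book* modifying *some translator*.
The relative clause forms an island for QR, so the quantifier is confined to the head noun's restrictor.
So the wide-scope reading for *every book* is blocked.

No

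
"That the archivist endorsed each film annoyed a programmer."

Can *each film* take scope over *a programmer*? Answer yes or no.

No

The target quantifier *each film* is part of the sentential subject *that the archivist endorsed each film*.
The subject-island constraint blocks QR out of a clausal subject.
So the wide-scope reading for *each film* is blocked.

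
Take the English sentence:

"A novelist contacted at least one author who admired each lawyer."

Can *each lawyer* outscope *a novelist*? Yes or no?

No

*each lawyer* sits inside the relative clause *who admired each lawyer* modifying *at least one author*.
A relative clause is a scope island — quantifier raising cannot cross its boundary.
Hence only narrow scope for *each lawyer* (under *a novelist*) survives.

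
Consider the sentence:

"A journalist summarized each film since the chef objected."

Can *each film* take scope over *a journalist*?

Yes

Neither queried DP is inside the adjunct, so the adjunct-island constraint does not apply.
Nothing blocks QR of the lower DP to a position above the higher one, so inverse scope is available.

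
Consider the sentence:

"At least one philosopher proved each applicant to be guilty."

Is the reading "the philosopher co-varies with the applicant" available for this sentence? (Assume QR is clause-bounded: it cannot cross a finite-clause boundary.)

That reading corresponds to *each applicant* > *at least one philosopher*.
The ECM infinitive is scope-transparent — *each applicant* is free to raise above *at least one philosopher*.
Nothing blocks QR of the lower DP to a position above the higher one, so inverse scope is available.
Both orderings are possible: *at least one philosopher* > *each applicant* and *each applicant* > *at least one philosopher*.

Yes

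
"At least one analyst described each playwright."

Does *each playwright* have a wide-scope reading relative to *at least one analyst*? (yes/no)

Both DPs are arguments of the same predicate; there is no clause or island boundary between them.
Nothing blocks QR of the lower DP to a position above the higher one, so inverse scope is available.

Yes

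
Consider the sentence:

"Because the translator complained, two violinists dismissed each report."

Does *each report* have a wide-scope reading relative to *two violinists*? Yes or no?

Yes

The adjunct clause does not contain *each report*, which is the matrix object.
With no island boundary between them, the object can take inverse scope over the subject via ordinary QR within the clause.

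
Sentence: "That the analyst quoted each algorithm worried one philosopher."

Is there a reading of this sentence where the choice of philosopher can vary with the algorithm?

The described interpretation is the *each algorithm* > *one philosopher* scoping.
The target quantifier *each algorithm* is part of the sentential subject *that the analyst quoted each algorithm*.
Clausal subjects are scope islands; QR from inside the subject into the matrix is barred.
*each algorithm* > *one philosopher* would require crossing that boundary, which is illicit.

No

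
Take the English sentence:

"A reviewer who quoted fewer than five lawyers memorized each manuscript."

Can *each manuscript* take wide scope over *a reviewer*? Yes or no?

Although the sentence contains a relative clause (*who quoted fewer than five lawyers*), *each manuscript* is outside it, in the matrix VP.
Clause-internal QR can adjoin the lower DP above the subject, yielding the inverse reading.
Both orderings are possible: *a reviewer* > *each manuscript* and *each manuscript* > *a reviewer*.

Yes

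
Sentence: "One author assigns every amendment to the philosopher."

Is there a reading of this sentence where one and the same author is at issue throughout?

Yes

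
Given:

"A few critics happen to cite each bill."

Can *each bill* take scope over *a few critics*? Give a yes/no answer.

Yes

*each bill* is inside a raising infinitive, which is transparent to QR (no CP barrier), so it behaves as a matrix argument.
Since no island is crossed, the inverse ordering is licensed alongside surface scope.
So *each bill* > *a few critics* is among the available readings.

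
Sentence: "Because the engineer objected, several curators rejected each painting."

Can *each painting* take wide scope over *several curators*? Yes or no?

Yes

The adjunct clause does not contain *each painting*, which is the matrix object.
Since no island is crossed, the inverse ordering is licensed alongside surface scope.
The sentence is scopally ambiguous between *several curators* > *each painting* and *each painting* > *several curators*.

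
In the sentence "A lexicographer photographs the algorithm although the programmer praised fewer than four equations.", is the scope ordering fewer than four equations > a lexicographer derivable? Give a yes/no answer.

No

The DP *fewer than four equations* is contained in the adjunct clause *although the programmer praised fewer than four equations*.
Adjuncts are opaque for quantifier raising; a quantifier in an adjunct stays inside it.
*fewer than four equations* > *a lexicographer* would require crossing that boundary, which is illicit.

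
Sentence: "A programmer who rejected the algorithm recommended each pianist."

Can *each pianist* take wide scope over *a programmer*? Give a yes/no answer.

The RC *who rejected the algorithm* is an island, but *each pianist* is not inside it — it is the matrix object, a clausemate of *a programmer*.
QR within a single clause is free, so the lower quantifier may take scope over the higher one.
Both orderings are possible: *a programmer* > *each pianist* and *each pianist* > *a programmer*.

Yes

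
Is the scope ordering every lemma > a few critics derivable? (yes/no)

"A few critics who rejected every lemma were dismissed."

No

*every lemma* sits inside the relative clause *who rejected every lemma*.
Relative clauses block scope extraction: QR cannot target a position outside the modified NP.
So *every lemma* cannot raise high enough to outscope *a few critics*; only the surface ordering *a few critics* > *every lemma* is available.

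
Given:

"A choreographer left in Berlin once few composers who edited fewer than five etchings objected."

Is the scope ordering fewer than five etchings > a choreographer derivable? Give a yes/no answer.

No

The target quantifier *fewer than five etchings* is part of the relative clause *who edited fewer than five etchings*, which is itself inside the adjunct *once few composers who edited fewer than five etchings objected*.
Two island boundaries intervene — the relative clause and the adjunct. Either alone would block QR.
So *fewer than five etchings* cannot raise high enough to outscope *a choreographer*; only the surface ordering *a choreographer* > *fewer than five etchings* is available.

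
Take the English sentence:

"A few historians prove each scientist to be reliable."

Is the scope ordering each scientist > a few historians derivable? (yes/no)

This is an ECM construction: *each scientist* is the infinitival subject, Case-marked by the matrix verb, and the infinitive is transparent for QR.
Clause-internal QR can adjoin the lower DP above the subject, yielding the inverse reading.

Yes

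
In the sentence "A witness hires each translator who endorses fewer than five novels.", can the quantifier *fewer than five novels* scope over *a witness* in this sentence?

No

*fewer than five novels* sits inside the relative clause *who endorses fewer than five novels* modifying *each translator*.
Relative clauses are scope islands: a quantifier cannot QR out of a relative clause to take scope in the matrix clause.
Hence only narrow scope for *fewer than five novels* (under *a witness*) survives.
(Only the surface reading survives: one fixed witness with respect to all the relevant novels.)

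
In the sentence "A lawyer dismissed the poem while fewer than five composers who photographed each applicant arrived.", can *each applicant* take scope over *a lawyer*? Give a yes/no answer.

Structurally, *each applicant* is inside the relative clause *who photographed each applicant*, which is itself inside the adjunct *while fewer than five composers who photographed each applicant arrived*.
The quantifier would have to escape first the RC and then the adjunct — two independent island violations.
There is no licit LF on which *each applicant* c-commands *a lawyer*.

No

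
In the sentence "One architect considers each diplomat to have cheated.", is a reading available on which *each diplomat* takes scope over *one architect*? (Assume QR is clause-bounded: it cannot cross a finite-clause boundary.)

*each diplomat* is the subject of an ECM infinitive — the infinitival complement of an ECM verb is not a scope island, so *each diplomat* can raise into the matrix clause.
No island intervenes, so both surface and inverse scope are derivable.

Yes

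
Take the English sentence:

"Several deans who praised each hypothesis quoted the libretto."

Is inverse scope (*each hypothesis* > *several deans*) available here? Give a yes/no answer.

No

Structurally, *each hypothesis* is inside the relative clause *who praised each hypothesis*.
Relative clauses are scope islands: a quantifier cannot QR out of a relative clause to take scope in the matrix clause.
*each hypothesis* is confined to the island and cannot take scope over *several deans*.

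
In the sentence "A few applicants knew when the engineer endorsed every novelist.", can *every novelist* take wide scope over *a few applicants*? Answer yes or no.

No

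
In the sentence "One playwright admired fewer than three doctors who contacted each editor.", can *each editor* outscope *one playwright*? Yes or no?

Structurally, *each editor* is inside the relative clause *who contacted each editor* modifying *fewer than three doctors*.
Quantifiers inside a relative clause are trapped there; the RC boundary blocks QR.
*each editor* is confined to the island and cannot take scope over *one playwright*.

No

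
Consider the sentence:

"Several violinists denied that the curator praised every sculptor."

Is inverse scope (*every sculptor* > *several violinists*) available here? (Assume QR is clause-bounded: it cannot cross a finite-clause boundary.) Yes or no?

No

Structurally, *every sculptor* is inside the finite complement clause *that the curator praised every sculptor*.
With QR restricted to its own tensed clause, the embedded quantifier cannot reach a matrix scope position.
So *every sculptor* cannot raise high enough to outscope *several violinists*; only the surface ordering *several violinists* > *every sculptor* is available.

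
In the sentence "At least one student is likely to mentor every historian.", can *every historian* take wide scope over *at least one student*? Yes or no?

Yes

*every historian* is the object of the infinitival complement of a raising predicate; raising infinitives are transparent for QR, so the two DPs are in effect clausemates.
Nothing blocks QR of the lower DP to a position above the higher one, so inverse scope is available.
Both orderings are possible: *at least one student* > *every historian* and *every historian* > *at least one student*.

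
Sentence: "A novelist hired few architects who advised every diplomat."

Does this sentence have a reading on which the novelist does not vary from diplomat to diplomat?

That reading corresponds to *a novelist* > *every diplomat*.
That is the surface-scope ordering, which is always one of the available readings — island constraints only ever restrict inverse scope.

Yes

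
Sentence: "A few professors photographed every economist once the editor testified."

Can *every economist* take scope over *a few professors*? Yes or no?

Neither queried DP is inside the adjunct, so the adjunct-island constraint does not apply.
Ordinary QR to a clause-peripheral position gives the wide-scope LF for the lower DP.
Both orderings are possible: *a few professors* > *every economist* and *every economist* > *a few professors*.

Yes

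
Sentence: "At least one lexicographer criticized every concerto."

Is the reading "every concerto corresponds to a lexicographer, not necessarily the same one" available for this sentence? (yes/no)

The paraphrase describes the scope ordering *every concerto* > *at least one lexicographer*.
*every concerto* and *at least one lexicographer* are in the same minimal clause.
With no island boundary between them, the object can take inverse scope over the subject via ordinary QR within the clause.

Yes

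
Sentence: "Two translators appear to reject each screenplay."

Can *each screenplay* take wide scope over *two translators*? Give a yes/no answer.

*each screenplay* is the object of the infinitival complement of a raising predicate; raising infinitives are transparent for QR, so the two DPs are in effect clausemates.
With no island boundary between them, the object can take inverse scope over the subject via ordinary QR within the clause.

Yes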